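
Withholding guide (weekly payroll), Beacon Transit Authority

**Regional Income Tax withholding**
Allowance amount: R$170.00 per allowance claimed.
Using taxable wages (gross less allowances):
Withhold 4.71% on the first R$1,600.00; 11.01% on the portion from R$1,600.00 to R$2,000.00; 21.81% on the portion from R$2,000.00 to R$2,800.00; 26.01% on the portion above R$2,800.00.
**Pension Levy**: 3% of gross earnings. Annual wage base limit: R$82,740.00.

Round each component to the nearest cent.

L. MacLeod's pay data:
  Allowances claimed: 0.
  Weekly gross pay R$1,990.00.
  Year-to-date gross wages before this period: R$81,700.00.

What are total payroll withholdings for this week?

Regional Income Tax: taxable = R$1,990.00
  R$75.36 + 11.01% × (R$1,990.00 − R$1,600.00) = R$75.36 + 11.01% × R$390.00 = R$118.30
Pension Levy: cap R$82,740.00 − YTD R$81,700.00 = R$1,040.00 subject; 3% × R$1,040.00 = R$31.20
Total: R$118.30 + R$31.20 = R$149.50

R$149.50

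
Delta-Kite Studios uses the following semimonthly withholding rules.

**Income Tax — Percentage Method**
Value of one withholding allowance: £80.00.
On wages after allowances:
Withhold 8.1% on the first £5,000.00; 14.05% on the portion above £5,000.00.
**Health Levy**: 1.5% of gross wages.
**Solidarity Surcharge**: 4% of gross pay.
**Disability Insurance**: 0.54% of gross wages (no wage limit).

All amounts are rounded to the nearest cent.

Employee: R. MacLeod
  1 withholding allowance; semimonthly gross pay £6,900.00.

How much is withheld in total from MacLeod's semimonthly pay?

£1,077.47

Income Tax: taxable = £6,900.00 − 1×£80.00 = £6,820.00
  £405.00 + 14.05% × (£6,820.00 − £5,000.00) = £405.00 + 14.05% × £1,820.00 = £660.71
Health Levy: 1.5% × £6,900.00 = £103.50
Solidarity Surcharge: 4% × £6,900.00 = £276.00
Disability Insurance: 0.54% × £6,900.00 = £37.26
Total: £660.71 + £103.50 + £276.00 + £37.26 = £1,077.47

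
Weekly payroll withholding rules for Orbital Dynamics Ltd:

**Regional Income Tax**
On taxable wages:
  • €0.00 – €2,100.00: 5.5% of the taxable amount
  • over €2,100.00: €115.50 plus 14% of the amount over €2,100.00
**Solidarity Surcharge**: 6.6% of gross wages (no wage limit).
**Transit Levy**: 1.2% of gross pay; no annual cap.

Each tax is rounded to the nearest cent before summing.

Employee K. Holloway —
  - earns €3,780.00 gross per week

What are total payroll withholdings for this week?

Regional Income Tax: taxable = €3,780.00
  €115.50 + 14% × (€3,780.00 − €2,100.00) = €115.50 + 14% × €1,680.00 = €350.70
Solidarity Surcharge: 6.6% × €3,780.00 = €249.48
Transit Levy: 1.2% × €3,780.00 = €45.36
Total: €350.70 + €249.48 + €45.36 = €645.54

€645.54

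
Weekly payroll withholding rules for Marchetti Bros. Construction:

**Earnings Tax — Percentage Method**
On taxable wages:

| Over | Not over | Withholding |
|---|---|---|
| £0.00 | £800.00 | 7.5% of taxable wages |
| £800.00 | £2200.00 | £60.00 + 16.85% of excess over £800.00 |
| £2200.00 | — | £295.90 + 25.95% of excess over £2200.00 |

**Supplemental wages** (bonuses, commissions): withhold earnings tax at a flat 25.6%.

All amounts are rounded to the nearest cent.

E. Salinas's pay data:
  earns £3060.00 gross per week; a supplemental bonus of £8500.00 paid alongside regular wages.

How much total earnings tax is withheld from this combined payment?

Earnings Tax: taxable = £3060.00
  £295.90 + 25.95% × (£3060.00 − £2200.00) = £295.90 + 25.95% × £860.00 = £519.07
Supplemental (25.6% flat on bonus): 25.6% × £8500.00 = £2176.00
Total earnings tax: £519.07 + £2176.00 = £2695.07

£2695.07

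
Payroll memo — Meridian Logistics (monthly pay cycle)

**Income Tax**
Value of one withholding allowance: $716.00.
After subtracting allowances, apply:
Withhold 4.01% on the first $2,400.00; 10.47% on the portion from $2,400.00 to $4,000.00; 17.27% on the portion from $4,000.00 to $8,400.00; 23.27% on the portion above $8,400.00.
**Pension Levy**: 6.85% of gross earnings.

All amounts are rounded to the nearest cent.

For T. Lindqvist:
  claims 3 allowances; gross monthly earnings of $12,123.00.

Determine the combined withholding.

Income Tax: taxable = $12,123.00 − 3×$716.00 = $9,975.00
  $1,023.64 + 23.27% × ($9,975.00 − $8,400.00) = $1,023.64 + 23.27% × $1,575.00 = $1,390.14
Pension Levy: 6.85% × $12,123.00 = $830.43
Total: $1,390.14 + $830.43 = $2,220.57

$2,220.57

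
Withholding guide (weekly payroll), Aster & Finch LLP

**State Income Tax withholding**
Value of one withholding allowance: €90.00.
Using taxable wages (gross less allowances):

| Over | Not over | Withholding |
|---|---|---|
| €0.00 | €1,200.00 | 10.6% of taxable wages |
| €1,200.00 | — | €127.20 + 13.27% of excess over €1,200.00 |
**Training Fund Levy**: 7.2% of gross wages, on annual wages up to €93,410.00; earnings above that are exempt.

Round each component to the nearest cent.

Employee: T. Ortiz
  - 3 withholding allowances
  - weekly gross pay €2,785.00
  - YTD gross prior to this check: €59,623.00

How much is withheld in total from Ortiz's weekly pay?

State Income Tax: taxable = €2,785.00 − 3×€90.00 = €2,515.00
  €127.20 + 13.27% × (€2,515.00 − €1,200.00) = €127.20 + 13.27% × €1,315.00 = €301.70
Training Fund Levy: 7.2% × €2,785.00 = €200.52
Total: €301.70 + €200.52 = €502.22

€502.22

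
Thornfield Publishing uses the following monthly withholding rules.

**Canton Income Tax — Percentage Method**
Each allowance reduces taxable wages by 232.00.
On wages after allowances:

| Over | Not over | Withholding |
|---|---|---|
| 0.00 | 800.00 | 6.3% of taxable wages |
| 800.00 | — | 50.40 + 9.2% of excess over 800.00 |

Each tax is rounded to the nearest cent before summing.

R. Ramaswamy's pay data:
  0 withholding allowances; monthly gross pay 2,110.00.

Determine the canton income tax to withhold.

170.92

Canton Income Tax: taxable = 2,110.00
  50.40 + 9.2% × (2,110.00 − 800.00) = 50.40 + 9.2% × 1,310.00 = 170.92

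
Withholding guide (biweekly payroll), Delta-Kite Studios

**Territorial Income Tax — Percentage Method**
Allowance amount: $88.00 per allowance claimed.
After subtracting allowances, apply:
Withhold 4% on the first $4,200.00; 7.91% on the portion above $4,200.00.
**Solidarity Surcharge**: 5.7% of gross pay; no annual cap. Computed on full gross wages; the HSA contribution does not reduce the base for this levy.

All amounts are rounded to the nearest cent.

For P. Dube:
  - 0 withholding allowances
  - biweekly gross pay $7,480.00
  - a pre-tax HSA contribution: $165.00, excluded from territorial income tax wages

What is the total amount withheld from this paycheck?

Territorial Income Tax: taxable = $7,480.00 − $165.00 = $7,315.00
  $168.00 + 7.91% × ($7,315.00 − $4,200.00) = $168.00 + 7.91% × $3,115.00 = $414.40
Solidarity Surcharge: 5.7% × $7,480.00 = $426.36
Total: $414.40 + $426.36 = $840.76

$840.76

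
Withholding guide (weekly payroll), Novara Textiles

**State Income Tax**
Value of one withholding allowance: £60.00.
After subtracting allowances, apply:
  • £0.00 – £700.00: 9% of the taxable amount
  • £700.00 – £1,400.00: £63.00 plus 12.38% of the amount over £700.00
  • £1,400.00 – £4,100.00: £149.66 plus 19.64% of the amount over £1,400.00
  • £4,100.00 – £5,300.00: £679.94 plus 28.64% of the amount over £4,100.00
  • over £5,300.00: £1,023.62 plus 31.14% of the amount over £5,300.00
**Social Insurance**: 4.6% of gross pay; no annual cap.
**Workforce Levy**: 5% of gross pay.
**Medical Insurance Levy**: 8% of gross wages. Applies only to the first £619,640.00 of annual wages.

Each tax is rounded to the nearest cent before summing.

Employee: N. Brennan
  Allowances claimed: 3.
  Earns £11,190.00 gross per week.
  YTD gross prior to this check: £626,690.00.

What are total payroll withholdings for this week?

State Income Tax: taxable = £11,190.00 − 3×£60.00 = £11,010.00
  £1,023.62 + 31.14% × (£11,010.00 − £5,300.00) = £1,023.62 + 31.14% × £5,710.00 = £2,801.71
Social Insurance: 4.6% × £11,190.00 = £514.74
Workforce Levy: 5% × £11,190.00 = £559.50
Medical Insurance Levy: YTD £626,690.00 ≥ cap £619,640.00 → £0.00
Total: £2,801.71 + £514.74 + £559.50 + £0.00 = £3,875.95

£3,875.95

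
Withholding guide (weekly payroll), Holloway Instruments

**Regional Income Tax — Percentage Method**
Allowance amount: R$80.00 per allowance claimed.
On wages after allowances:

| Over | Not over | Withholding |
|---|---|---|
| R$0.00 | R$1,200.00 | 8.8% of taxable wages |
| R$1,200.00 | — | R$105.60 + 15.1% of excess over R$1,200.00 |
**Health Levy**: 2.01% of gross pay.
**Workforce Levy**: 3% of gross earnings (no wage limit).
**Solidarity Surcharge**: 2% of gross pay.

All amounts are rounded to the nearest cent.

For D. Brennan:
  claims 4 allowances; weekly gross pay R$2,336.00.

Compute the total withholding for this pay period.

Regional Income Tax: taxable = R$2,336.00 − 4×R$80.00 = R$2,016.00
  R$105.60 + 15.1% × (R$2,016.00 − R$1,200.00) = R$105.60 + 15.1% × R$816.00 = R$228.82
Health Levy: 2.01% × R$2,336.00 = R$46.95
Workforce Levy: 3% × R$2,336.00 = R$70.08
Solidarity Surcharge: 2% × R$2,336.00 = R$46.72
Total: R$228.82 + R$46.95 + R$70.08 + R$46.72 = R$392.57

R$392.57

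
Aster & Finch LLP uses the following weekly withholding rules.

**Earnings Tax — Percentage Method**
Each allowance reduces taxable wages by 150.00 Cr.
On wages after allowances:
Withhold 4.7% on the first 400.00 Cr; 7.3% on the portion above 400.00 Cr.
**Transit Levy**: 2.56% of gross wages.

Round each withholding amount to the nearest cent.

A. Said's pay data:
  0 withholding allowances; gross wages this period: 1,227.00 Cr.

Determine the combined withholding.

110.58 Cr

Earnings Tax: taxable = 1,227.00 Cr
  18.80 Cr + 7.3% × (1,227.00 Cr − 400.00 Cr) = 18.80 Cr + 7.3% × 827.00 Cr = 79.17 Cr
Transit Levy: 2.56% × 1,227.00 Cr = 31.41 Cr
Total: 79.17 Cr + 31.41 Cr = 110.58 Cr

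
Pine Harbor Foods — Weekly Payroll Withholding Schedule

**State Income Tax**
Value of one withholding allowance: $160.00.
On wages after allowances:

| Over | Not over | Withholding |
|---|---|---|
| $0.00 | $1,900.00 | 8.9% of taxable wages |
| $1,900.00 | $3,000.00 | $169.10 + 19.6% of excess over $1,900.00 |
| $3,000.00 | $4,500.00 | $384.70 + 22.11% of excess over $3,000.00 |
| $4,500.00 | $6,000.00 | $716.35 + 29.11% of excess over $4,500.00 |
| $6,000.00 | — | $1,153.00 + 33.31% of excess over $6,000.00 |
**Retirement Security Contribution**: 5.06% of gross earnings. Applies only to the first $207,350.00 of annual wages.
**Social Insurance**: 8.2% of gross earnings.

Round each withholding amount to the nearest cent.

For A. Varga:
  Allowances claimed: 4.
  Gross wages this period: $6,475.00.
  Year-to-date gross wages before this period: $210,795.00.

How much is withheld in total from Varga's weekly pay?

$1,635.92

State Income Tax: taxable = $6,475.00 − 4×$160.00 = $5,835.00
  $716.35 + 29.11% × ($5,835.00 − $4,500.00) = $716.35 + 29.11% × $1,335.00 = $1,104.97
Retirement Security Contribution: YTD $210,795.00 ≥ cap $207,350.00 → $0.00
Social Insurance: 8.2% × $6,475.00 = $530.95
Total: $1,104.97 + $0.00 + $530.95 = $1,635.92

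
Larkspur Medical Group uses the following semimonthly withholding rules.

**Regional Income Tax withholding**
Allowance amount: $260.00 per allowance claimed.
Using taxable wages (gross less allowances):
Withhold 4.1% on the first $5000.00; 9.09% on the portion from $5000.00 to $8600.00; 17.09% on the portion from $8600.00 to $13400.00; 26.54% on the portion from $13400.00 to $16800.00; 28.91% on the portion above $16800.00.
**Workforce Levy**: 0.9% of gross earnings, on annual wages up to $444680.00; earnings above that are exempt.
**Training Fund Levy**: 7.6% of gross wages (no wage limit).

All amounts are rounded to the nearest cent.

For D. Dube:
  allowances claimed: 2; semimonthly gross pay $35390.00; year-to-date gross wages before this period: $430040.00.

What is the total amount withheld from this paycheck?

Regional Income Tax: taxable = $35390.00 − 2×$260.00 = $34870.00
  $2254.92 + 28.91% × ($34870.00 − $16800.00) = $2254.92 + 28.91% × $18070.00 = $7478.96
Workforce Levy: cap $444680.00 − YTD $430040.00 = $14640.00 subject; 0.9% × $14640.00 = $131.76
Training Fund Levy: 7.6% × $35390.00 = $2689.64
Total: $7478.96 + $131.76 + $2689.64 = $10300.36

$10300.36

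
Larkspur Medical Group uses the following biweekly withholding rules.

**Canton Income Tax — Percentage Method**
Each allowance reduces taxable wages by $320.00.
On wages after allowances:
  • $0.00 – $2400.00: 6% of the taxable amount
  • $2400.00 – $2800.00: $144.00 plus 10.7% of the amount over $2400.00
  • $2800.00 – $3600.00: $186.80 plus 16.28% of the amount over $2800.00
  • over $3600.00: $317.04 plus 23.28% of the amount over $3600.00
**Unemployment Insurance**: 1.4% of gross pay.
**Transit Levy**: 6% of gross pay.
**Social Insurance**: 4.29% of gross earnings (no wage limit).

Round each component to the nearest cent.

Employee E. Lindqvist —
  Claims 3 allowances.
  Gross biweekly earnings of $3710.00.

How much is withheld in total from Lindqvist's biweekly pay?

$615.15

Canton Income Tax: taxable = $3710.00 − 3×$320.00 = $2750.00
  $144.00 + 10.7% × ($2750.00 − $2400.00) = $144.00 + 10.7% × $350.00 = $181.45
Unemployment Insurance: 1.4% × $3710.00 = $51.94
Transit Levy: 6% × $3710.00 = $222.60
Social Insurance: 4.29% × $3710.00 = $159.16
Total: $181.45 + $51.94 + $222.60 + $159.16 = $615.15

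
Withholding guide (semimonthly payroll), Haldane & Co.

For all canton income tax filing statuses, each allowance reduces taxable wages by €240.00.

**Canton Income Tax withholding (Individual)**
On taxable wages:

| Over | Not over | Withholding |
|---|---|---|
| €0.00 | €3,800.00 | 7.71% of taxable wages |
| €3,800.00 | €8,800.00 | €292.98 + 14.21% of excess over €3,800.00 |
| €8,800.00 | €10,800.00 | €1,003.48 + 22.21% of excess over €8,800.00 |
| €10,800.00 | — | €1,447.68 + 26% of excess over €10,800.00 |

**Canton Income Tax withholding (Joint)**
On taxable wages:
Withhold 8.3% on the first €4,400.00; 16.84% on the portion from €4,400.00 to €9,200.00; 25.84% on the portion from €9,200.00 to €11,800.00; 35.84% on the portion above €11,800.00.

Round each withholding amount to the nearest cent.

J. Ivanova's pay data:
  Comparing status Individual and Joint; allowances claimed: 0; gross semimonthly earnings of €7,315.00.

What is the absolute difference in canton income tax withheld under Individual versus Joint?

€63.63

Canton Income Tax (Individual): taxable = €7,315.00
  €292.98 + 14.21% × (€7,315.00 − €3,800.00) = €292.98 + 14.21% × €3,515.00 = €792.46
Canton Income Tax (Joint): taxable = €7,315.00
  €365.20 + 16.84% × (€7,315.00 − €4,400.00) = €365.20 + 16.84% × €2,915.00 = €856.09
Difference: |€792.46 − €856.09| = €63.63 (higher under Joint)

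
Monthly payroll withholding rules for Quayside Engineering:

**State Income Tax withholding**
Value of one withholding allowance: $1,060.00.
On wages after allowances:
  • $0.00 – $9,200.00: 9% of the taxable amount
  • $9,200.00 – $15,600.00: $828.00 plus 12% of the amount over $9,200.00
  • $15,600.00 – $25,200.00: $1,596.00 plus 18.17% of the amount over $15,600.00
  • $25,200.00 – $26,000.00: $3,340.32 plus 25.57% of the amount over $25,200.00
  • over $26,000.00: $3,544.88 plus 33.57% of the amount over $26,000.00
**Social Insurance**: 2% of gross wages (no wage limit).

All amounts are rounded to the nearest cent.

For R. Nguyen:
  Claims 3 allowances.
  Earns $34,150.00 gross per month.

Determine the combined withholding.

$5,896.31

State Income Tax: taxable = $34,150.00 − 3×$1,060.00 = $30,970.00
  $3,544.88 + 33.57% × ($30,970.00 − $26,000.00) = $3,544.88 + 33.57% × $4,970.00 = $5,213.31
Social Insurance: 2% × $34,150.00 = $683.00
Total: $5,213.31 + $683.00 = $5,896.31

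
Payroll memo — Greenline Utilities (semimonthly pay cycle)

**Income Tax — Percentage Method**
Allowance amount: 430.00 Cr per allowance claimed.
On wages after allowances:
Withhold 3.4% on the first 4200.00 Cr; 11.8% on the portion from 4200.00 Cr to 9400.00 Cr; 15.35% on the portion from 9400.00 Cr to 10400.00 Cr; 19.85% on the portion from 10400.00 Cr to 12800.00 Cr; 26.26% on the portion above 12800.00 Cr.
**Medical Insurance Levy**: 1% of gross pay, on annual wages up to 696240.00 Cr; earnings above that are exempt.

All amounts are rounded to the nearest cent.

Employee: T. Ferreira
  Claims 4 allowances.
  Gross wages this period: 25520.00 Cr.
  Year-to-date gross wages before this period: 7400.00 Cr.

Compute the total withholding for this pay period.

4530.10 Cr

Income Tax: taxable = 25520.00 Cr − 4×430.00 Cr = 23800.00 Cr
  1386.30 Cr + 26.26% × (23800.00 Cr − 12800.00 Cr) = 1386.30 Cr + 26.26% × 11000.00 Cr = 4274.90 Cr
Medical Insurance Levy: 1% × 25520.00 Cr = 255.20 Cr
Total: 4274.90 Cr + 255.20 Cr = 4530.10 Cr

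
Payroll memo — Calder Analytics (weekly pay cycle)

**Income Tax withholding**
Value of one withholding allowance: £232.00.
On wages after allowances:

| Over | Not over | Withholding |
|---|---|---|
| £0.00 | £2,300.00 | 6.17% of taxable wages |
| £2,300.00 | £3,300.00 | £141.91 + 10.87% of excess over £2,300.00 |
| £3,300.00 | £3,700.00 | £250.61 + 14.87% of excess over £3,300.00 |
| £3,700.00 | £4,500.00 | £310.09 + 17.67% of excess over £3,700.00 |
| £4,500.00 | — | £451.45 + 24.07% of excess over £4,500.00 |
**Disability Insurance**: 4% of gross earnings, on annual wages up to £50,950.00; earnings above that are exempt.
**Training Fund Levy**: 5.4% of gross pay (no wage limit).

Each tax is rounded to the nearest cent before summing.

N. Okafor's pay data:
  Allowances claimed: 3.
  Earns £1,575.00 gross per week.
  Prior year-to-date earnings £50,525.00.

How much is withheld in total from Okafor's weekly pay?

£156.28

Income Tax: taxable = £1,575.00 − 3×£232.00 = £879.00
  6.17% × £879.00 = £54.23
Disability Insurance: cap £50,950.00 − YTD £50,525.00 = £425.00 subject; 4% × £425.00 = £17.00
Training Fund Levy: 5.4% × £1,575.00 = £85.05
Total: £54.23 + £17.00 + £85.05 = £156.28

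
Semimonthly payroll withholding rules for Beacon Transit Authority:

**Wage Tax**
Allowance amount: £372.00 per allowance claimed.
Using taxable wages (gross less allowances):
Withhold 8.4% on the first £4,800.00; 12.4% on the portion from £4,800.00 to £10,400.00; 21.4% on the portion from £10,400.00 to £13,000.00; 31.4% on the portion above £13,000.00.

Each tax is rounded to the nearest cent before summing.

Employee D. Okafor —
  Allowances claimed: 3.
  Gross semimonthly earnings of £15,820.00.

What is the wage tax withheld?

£2,189.06

Wage Tax: taxable = £15,820.00 − 3×£372.00 = £14,704.00
  £1,654.00 + 31.4% × (£14,704.00 − £13,000.00) = £1,654.00 + 31.4% × £1,704.00 = £2,189.06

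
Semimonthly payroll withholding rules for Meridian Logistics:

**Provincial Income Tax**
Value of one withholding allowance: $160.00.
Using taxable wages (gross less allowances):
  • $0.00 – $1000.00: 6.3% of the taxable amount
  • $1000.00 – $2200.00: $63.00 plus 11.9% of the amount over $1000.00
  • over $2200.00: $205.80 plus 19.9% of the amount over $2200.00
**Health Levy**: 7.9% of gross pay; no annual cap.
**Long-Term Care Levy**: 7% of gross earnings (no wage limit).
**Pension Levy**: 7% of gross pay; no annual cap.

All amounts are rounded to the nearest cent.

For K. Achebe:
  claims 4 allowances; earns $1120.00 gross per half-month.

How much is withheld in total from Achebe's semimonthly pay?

Provincial Income Tax: taxable = $1120.00 − 4×$160.00 = $480.00
  6.3% × $480.00 = $30.24
Health Levy: 7.9% × $1120.00 = $88.48
Long-Term Care Levy: 7% × $1120.00 = $78.40
Pension Levy: 7% × $1120.00 = $78.40
Total: $30.24 + $88.48 + $78.40 + $78.40 = $275.52

$275.52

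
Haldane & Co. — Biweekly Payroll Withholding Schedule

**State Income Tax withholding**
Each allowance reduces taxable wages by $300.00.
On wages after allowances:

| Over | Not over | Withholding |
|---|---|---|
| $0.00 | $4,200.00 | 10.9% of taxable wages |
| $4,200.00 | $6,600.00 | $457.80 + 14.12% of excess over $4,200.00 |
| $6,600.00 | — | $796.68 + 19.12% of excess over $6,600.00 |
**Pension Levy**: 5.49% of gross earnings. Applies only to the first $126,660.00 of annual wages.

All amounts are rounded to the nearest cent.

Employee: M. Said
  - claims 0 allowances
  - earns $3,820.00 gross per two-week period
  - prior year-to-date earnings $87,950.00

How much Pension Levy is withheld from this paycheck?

$209.72

Pension Levy: 5.49% × $3,820.00 = $209.72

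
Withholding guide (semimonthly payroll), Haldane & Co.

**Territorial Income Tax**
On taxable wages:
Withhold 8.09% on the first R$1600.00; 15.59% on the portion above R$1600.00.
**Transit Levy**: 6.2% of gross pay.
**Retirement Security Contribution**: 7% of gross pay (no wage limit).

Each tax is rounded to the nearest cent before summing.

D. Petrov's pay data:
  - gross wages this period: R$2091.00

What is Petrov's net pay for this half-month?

Territorial Income Tax: taxable = R$2091.00
  R$129.44 + 15.59% × (R$2091.00 − R$1600.00) = R$129.44 + 15.59% × R$491.00 = R$205.99
Transit Levy: 6.2% × R$2091.00 = R$129.64
Retirement Security Contribution: 7% × R$2091.00 = R$146.37
Total withheld: R$205.99 + R$129.64 + R$146.37 = R$482.00
Net pay: R$2091.00 − R$482.00 = R$1609.00

R$1609.00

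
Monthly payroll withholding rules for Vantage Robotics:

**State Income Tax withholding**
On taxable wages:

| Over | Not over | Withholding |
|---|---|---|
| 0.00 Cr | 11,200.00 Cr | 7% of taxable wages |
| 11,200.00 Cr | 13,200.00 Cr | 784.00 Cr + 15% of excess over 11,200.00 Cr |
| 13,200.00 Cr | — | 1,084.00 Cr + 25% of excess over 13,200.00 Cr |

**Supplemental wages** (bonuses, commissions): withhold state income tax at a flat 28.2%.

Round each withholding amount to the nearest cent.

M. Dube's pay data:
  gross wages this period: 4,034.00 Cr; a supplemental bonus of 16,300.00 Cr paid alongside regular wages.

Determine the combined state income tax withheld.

4,878.98 Cr

State Income Tax: taxable = 4,034.00 Cr
  7% × 4,034.00 Cr = 282.38 Cr
Supplemental (28.2% flat on bonus): 28.2% × 16,300.00 Cr = 4,596.60 Cr
Total state income tax: 282.38 Cr + 4,596.60 Cr = 4,878.98 Cr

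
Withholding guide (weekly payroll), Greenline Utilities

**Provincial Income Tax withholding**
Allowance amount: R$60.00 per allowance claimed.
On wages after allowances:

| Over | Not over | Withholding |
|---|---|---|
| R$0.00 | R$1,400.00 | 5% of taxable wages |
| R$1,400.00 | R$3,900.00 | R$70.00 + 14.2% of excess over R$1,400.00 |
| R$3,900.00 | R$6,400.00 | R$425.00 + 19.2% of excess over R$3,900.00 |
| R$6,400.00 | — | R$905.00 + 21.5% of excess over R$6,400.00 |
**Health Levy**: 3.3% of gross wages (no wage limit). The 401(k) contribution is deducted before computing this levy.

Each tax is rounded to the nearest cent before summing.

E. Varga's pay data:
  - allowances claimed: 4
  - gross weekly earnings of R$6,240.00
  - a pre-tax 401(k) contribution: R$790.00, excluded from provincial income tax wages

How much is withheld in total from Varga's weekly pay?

Provincial Income Tax: taxable = R$6,240.00 − R$790.00 − 4×R$60.00 = R$5,210.00
  R$425.00 + 19.2% × (R$5,210.00 − R$3,900.00) = R$425.00 + 19.2% × R$1,310.00 = R$676.52
Health Levy: 3.3% × R$5,450.00 = R$179.85
Total: R$676.52 + R$179.85 = R$856.37

R$856.37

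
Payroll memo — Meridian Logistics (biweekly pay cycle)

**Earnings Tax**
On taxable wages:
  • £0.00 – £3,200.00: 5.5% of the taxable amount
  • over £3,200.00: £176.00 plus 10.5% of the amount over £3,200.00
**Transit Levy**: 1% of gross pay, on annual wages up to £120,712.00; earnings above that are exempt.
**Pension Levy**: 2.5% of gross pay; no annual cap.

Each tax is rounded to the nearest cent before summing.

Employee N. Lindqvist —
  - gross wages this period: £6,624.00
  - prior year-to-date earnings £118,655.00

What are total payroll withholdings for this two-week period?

Earnings Tax: taxable = £6,624.00
  £176.00 + 10.5% × (£6,624.00 − £3,200.00) = £176.00 + 10.5% × £3,424.00 = £535.52
Transit Levy: cap £120,712.00 − YTD £118,655.00 = £2,057.00 subject; 1% × £2,057.00 = £20.57
Pension Levy: 2.5% × £6,624.00 = £165.60
Total: £535.52 + £20.57 + £165.60 = £721.69

£721.69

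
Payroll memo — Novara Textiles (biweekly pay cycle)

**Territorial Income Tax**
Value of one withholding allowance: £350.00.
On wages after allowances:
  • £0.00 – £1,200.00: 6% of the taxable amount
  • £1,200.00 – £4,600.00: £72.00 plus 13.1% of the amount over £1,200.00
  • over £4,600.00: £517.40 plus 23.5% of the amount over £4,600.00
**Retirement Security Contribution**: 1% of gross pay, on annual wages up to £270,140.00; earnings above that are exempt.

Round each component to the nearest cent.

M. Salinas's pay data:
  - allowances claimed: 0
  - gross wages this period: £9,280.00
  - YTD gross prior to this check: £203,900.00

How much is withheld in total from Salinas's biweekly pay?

£1,710.00

Territorial Income Tax: taxable = £9,280.00
  £517.40 + 23.5% × (£9,280.00 − £4,600.00) = £517.40 + 23.5% × £4,680.00 = £1,617.20
Retirement Security Contribution: 1% × £9,280.00 = £92.80
Total: £1,617.20 + £92.80 = £1,710.00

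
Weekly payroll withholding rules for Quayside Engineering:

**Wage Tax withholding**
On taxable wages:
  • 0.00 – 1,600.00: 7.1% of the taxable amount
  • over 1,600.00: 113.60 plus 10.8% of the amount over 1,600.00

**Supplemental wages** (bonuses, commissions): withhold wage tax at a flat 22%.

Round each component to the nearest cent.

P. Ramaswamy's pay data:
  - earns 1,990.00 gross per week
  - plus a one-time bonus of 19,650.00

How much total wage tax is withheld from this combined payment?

Wage Tax: taxable = 1,990.00
  113.60 + 10.8% × (1,990.00 − 1,600.00) = 113.60 + 10.8% × 390.00 = 155.72
Supplemental (22% flat on bonus): 22% × 19,650.00 = 4,323.00
Total wage tax: 155.72 + 4,323.00 = 4,478.72

4,478.72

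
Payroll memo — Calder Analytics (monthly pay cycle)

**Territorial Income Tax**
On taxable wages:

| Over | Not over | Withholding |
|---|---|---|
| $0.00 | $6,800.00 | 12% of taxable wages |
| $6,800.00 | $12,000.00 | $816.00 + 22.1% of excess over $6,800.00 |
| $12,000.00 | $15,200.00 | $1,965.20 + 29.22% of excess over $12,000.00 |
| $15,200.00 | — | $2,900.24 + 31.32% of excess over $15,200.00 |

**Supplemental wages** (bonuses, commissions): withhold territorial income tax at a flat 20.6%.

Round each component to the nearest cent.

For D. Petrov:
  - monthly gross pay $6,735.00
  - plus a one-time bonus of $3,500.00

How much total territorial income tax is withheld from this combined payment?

Territorial Income Tax: taxable = $6,735.00
  12% × $6,735.00 = $808.20
Supplemental (20.6% flat on bonus): 20.6% × $3,500.00 = $721.00
Total territorial income tax: $808.20 + $721.00 = $1,529.20

$1,529.20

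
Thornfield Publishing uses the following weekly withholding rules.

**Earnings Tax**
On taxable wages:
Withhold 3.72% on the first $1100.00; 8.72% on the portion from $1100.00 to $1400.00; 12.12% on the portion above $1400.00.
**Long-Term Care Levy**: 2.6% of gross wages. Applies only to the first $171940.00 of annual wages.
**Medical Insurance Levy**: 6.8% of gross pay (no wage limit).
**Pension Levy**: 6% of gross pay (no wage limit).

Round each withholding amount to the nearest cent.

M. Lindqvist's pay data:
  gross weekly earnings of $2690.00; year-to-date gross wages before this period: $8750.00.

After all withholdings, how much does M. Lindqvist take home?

$2052.31

Earnings Tax: taxable = $2690.00
  $67.08 + 12.12% × ($2690.00 − $1400.00) = $67.08 + 12.12% × $1290.00 = $223.43
Long-Term Care Levy: 2.6% × $2690.00 = $69.94
Medical Insurance Levy: 6.8% × $2690.00 = $182.92
Pension Levy: 6% × $2690.00 = $161.40
Total withheld: $223.43 + $69.94 + $182.92 + $161.40 = $637.69
Net pay: $2690.00 − $637.69 = $2052.31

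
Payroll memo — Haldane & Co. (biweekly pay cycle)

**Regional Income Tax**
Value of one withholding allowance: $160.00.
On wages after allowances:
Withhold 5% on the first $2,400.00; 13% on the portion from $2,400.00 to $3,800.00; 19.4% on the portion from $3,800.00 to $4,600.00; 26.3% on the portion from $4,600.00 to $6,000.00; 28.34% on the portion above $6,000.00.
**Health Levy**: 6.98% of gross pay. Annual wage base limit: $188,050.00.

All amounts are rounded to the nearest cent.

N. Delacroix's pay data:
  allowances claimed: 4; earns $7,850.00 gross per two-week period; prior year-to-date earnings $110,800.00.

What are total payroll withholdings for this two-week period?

Regional Income Tax: taxable = $7,850.00 − 4×$160.00 = $7,210.00
  $825.40 + 28.34% × ($7,210.00 − $6,000.00) = $825.40 + 28.34% × $1,210.00 = $1,168.31
Health Levy: 6.98% × $7,850.00 = $547.93
Total: $1,168.31 + $547.93 = $1,716.24

$1,716.24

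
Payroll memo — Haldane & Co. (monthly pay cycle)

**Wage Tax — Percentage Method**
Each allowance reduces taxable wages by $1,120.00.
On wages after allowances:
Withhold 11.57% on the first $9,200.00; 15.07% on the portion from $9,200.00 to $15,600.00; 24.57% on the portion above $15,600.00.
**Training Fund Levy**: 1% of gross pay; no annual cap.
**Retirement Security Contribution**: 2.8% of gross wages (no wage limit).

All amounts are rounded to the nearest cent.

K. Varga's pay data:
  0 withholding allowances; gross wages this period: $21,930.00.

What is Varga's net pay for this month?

Wage Tax: taxable = $21,930.00
  $2,028.92 + 24.57% × ($21,930.00 − $15,600.00) = $2,028.92 + 24.57% × $6,330.00 = $3,584.20
Training Fund Levy: 1% × $21,930.00 = $219.30
Retirement Security Contribution: 2.8% × $21,930.00 = $614.04
Total withheld: $3,584.20 + $219.30 + $614.04 = $4,417.54
Net pay: $21,930.00 − $4,417.54 = $17,512.46

$17,512.46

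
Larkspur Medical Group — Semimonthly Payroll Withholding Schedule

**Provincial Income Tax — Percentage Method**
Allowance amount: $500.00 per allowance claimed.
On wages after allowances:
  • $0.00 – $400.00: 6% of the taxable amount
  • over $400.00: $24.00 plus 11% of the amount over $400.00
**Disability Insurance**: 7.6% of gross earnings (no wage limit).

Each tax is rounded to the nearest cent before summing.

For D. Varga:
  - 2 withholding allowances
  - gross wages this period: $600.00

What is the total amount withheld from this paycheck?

$45.60

Provincial Income Tax: taxable = $600.00 − 2×$500.00 = $-400.00
  Taxable ≤ 0 → $0.00
Disability Insurance: 7.6% × $600.00 = $45.60
Total: $0.00 + $45.60 = $45.60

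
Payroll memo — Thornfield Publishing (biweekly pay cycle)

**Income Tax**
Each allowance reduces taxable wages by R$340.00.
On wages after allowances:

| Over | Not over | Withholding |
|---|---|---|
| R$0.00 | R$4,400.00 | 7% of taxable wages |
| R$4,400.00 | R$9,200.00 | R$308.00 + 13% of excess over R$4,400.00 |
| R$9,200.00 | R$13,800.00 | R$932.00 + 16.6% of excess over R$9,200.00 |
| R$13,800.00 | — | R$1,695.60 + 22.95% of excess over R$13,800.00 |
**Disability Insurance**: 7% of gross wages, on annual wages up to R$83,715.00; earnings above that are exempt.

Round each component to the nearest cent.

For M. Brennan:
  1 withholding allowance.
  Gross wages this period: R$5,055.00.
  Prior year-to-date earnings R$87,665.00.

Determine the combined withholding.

R$348.95

Income Tax: taxable = R$5,055.00 − 1×R$340.00 = R$4,715.00
  R$308.00 + 13% × (R$4,715.00 − R$4,400.00) = R$308.00 + 13% × R$315.00 = R$348.95
Disability Insurance: YTD R$87,665.00 ≥ cap R$83,715.00 → R$0.00
Total: R$348.95 + R$0.00 = R$348.95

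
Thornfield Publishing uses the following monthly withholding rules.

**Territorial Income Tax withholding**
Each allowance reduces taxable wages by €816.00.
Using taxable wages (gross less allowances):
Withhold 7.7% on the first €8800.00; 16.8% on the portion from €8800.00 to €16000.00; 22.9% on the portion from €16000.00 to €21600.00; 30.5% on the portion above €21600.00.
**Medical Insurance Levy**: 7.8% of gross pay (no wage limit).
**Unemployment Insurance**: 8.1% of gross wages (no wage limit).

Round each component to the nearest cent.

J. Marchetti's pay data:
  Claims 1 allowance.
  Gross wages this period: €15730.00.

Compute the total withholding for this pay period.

€4205.82

Territorial Income Tax: taxable = €15730.00 − 1×€816.00 = €14914.00
  €677.60 + 16.8% × (€14914.00 − €8800.00) = €677.60 + 16.8% × €6114.00 = €1704.75
Medical Insurance Levy: 7.8% × €15730.00 = €1226.94
Unemployment Insurance: 8.1% × €15730.00 = €1274.13
Total: €1704.75 + €1226.94 + €1274.13 = €4205.82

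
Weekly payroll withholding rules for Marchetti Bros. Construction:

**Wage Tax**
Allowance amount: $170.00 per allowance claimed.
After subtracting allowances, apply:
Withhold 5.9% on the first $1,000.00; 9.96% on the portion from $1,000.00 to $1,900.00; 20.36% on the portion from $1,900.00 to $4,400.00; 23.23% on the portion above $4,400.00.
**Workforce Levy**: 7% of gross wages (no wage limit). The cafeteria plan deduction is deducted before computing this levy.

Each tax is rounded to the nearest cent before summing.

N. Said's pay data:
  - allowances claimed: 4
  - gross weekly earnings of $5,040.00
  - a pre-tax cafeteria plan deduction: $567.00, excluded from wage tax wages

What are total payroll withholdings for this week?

$847.16

Wage Tax: taxable = $5,040.00 − $567.00 − 4×$170.00 = $3,793.00
  $148.64 + 20.36% × ($3,793.00 − $1,900.00) = $148.64 + 20.36% × $1,893.00 = $534.05
Workforce Levy: 7% × $4,473.00 = $313.11
Total: $534.05 + $313.11 = $847.16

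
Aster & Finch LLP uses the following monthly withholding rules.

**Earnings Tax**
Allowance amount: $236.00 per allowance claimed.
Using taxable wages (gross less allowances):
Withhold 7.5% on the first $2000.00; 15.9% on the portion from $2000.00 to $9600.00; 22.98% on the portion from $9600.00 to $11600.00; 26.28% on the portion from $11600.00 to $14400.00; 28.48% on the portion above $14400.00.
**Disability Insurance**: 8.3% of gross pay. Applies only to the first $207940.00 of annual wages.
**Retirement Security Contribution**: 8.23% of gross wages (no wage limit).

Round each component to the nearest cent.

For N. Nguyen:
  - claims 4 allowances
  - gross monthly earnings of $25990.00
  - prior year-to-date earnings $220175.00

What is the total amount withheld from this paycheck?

$7724.80

Earnings Tax: taxable = $25990.00 − 4×$236.00 = $25046.00
  $2553.84 + 28.48% × ($25046.00 − $14400.00) = $2553.84 + 28.48% × $10646.00 = $5585.82
Disability Insurance: YTD $220175.00 ≥ cap $207940.00 → $0.00
Retirement Security Contribution: 8.23% × $25990.00 = $2138.98
Total: $5585.82 + $0.00 + $2138.98 = $7724.80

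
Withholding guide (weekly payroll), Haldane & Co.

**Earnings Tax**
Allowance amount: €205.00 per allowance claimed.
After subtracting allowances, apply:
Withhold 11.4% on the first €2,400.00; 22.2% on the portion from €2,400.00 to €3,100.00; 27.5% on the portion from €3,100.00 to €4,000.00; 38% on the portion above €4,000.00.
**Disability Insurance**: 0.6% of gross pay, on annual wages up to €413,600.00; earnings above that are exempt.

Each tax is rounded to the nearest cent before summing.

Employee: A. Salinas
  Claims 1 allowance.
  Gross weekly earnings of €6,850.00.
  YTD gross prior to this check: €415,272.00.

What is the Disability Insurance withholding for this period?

Disability Insurance: YTD €415,272.00 ≥ cap €413,600.00 → €0.00

€0.00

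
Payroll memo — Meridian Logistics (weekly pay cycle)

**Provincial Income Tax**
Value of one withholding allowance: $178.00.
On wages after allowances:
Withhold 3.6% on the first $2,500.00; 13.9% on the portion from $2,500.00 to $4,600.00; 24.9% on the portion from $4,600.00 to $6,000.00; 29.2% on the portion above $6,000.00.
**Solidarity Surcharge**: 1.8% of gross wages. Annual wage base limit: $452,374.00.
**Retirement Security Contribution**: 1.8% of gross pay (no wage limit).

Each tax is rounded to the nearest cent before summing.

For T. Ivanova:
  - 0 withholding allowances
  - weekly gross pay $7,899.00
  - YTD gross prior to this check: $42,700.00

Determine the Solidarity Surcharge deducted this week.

$142.18

Solidarity Surcharge: 1.8% × $7,899.00 = $142.18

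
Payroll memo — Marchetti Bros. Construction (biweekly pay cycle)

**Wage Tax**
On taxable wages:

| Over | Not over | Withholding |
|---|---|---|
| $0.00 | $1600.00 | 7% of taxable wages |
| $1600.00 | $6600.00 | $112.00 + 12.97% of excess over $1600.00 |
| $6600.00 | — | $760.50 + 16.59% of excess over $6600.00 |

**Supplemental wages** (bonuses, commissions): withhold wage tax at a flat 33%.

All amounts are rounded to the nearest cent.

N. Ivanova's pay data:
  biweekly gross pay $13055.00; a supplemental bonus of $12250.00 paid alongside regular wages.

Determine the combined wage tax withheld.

Wage Tax: taxable = $13055.00
  $760.50 + 16.59% × ($13055.00 − $6600.00) = $760.50 + 16.59% × $6455.00 = $1831.38
Supplemental (33% flat on bonus): 33% × $12250.00 = $4042.50
Total wage tax: $1831.38 + $4042.50 = $5873.88

$5873.88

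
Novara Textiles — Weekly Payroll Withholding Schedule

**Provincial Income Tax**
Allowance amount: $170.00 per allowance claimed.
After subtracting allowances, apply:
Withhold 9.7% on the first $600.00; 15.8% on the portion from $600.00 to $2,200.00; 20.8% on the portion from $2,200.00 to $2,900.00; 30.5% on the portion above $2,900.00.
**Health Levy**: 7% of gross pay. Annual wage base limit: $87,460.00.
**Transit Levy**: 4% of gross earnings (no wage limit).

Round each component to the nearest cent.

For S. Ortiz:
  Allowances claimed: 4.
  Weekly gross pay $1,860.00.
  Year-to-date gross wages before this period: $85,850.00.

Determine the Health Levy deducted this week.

Health Levy: cap $87,460.00 − YTD $85,850.00 = $1,610.00 subject; 7% × $1,610.00 = $112.70

$112.70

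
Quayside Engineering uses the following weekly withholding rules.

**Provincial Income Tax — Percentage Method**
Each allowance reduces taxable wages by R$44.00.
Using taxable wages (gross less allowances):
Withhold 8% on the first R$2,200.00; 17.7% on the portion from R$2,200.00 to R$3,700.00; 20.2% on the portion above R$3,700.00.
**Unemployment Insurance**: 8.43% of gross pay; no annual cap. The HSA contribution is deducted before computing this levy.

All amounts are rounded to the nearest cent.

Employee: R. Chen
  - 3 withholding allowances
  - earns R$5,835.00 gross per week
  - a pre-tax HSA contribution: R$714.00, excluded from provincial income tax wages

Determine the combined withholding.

R$1,133.58

Provincial Income Tax: taxable = R$5,835.00 − R$714.00 − 3×R$44.00 = R$4,989.00
  R$441.50 + 20.2% × (R$4,989.00 − R$3,700.00) = R$441.50 + 20.2% × R$1,289.00 = R$701.88
Unemployment Insurance: 8.43% × R$5,121.00 = R$431.70
Total: R$701.88 + R$431.70 = R$1,133.58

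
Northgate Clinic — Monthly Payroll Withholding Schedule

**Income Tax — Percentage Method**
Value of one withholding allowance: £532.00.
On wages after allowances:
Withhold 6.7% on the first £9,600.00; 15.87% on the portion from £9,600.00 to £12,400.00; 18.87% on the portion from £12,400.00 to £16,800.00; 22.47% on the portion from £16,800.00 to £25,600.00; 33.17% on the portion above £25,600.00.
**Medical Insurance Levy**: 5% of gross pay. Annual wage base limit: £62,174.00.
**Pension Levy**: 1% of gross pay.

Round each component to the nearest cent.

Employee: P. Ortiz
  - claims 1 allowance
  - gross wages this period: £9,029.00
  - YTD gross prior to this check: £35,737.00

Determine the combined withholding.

£1,111.04

Income Tax: taxable = £9,029.00 − 1×£532.00 = £8,497.00
  6.7% × £8,497.00 = £569.30
Medical Insurance Levy: 5% × £9,029.00 = £451.45
Pension Levy: 1% × £9,029.00 = £90.29
Total: £569.30 + £451.45 + £90.29 = £1,111.04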